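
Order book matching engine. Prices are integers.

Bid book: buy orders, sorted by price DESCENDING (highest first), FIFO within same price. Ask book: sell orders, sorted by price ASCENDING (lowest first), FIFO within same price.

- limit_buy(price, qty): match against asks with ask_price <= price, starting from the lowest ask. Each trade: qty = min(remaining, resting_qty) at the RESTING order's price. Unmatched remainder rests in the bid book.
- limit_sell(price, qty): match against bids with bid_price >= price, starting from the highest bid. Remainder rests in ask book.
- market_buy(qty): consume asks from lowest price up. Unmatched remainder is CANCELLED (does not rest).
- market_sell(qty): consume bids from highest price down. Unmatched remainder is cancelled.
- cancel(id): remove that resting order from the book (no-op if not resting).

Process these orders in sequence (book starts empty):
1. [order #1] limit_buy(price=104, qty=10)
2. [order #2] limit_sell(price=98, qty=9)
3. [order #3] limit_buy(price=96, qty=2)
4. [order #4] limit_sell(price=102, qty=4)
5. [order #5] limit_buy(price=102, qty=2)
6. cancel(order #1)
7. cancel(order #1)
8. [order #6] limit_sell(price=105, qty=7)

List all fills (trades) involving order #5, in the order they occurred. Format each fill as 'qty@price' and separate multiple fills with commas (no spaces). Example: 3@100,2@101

Answer: 2@102

Derivation:
After op 1 [order #1] limit_buy(price=104, qty=10): fills=none; bids=[#1:10@104] asks=[-]
After op 2 [order #2] limit_sell(price=98, qty=9): fills=#1x#2:9@104; bids=[#1:1@104] asks=[-]
After op 3 [order #3] limit_buy(price=96, qty=2): fills=none; bids=[#1:1@104 #3:2@96] asks=[-]
After op 4 [order #4] limit_sell(price=102, qty=4): fills=#1x#4:1@104; bids=[#3:2@96] asks=[#4:3@102]
After op 5 [order #5] limit_buy(price=102, qty=2): fills=#5x#4:2@102; bids=[#3:2@96] asks=[#4:1@102]
After op 6 cancel(order #1): fills=none; bids=[#3:2@96] asks=[#4:1@102]
After op 7 cancel(order #1): fills=none; bids=[#3:2@96] asks=[#4:1@102]
After op 8 [order #6] limit_sell(price=105, qty=7): fills=none; bids=[#3:2@96] asks=[#4:1@102 #6:7@105]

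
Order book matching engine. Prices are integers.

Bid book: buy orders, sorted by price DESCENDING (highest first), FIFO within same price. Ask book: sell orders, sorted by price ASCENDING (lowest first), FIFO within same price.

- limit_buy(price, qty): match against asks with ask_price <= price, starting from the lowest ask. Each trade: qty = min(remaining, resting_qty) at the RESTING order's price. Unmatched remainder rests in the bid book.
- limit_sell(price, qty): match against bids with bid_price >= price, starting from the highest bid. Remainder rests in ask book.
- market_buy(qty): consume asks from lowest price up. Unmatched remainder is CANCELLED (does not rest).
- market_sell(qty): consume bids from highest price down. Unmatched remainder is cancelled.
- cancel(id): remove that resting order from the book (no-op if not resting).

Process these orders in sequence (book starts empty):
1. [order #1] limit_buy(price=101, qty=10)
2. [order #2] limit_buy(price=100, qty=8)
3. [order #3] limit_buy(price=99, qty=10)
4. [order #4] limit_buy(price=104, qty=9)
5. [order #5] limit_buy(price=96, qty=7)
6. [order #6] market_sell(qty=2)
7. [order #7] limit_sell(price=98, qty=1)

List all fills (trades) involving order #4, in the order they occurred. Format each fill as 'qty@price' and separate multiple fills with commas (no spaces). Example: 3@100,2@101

After op 1 [order #1] limit_buy(price=101, qty=10): fills=none; bids=[#1:10@101] asks=[-]
After op 2 [order #2] limit_buy(price=100, qty=8): fills=none; bids=[#1:10@101 #2:8@100] asks=[-]
After op 3 [order #3] limit_buy(price=99, qty=10): fills=none; bids=[#1:10@101 #2:8@100 #3:10@99] asks=[-]
After op 4 [order #4] limit_buy(price=104, qty=9): fills=none; bids=[#4:9@104 #1:10@101 #2:8@100 #3:10@99] asks=[-]
After op 5 [order #5] limit_buy(price=96, qty=7): fills=none; bids=[#4:9@104 #1:10@101 #2:8@100 #3:10@99 #5:7@96] asks=[-]
After op 6 [order #6] market_sell(qty=2): fills=#4x#6:2@104; bids=[#4:7@104 #1:10@101 #2:8@100 #3:10@99 #5:7@96] asks=[-]
After op 7 [order #7] limit_sell(price=98, qty=1): fills=#4x#7:1@104; bids=[#4:6@104 #1:10@101 #2:8@100 #3:10@99 #5:7@96] asks=[-]

Answer: 2@104,1@104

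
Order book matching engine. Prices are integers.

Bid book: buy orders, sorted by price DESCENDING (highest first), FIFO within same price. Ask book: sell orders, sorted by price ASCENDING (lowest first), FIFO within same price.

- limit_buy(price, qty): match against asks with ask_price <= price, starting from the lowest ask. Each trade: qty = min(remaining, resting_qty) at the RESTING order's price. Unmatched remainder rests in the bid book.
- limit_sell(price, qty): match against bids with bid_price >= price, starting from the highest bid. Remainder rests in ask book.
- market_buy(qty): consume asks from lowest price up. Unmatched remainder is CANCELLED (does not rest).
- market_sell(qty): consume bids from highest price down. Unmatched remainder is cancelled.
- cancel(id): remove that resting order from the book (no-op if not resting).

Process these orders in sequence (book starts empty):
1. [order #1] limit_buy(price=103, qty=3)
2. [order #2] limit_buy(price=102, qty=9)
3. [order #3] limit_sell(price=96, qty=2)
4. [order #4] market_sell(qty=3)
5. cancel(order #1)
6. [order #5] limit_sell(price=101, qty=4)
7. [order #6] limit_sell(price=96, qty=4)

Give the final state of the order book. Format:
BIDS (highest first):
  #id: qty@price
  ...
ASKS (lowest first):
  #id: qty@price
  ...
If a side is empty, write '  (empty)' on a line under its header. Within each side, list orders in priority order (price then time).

Answer: BIDS (highest first):
  (empty)
ASKS (lowest first):
  #6: 1@96

Derivation:
After op 1 [order #1] limit_buy(price=103, qty=3): fills=none; bids=[#1:3@103] asks=[-]
After op 2 [order #2] limit_buy(price=102, qty=9): fills=none; bids=[#1:3@103 #2:9@102] asks=[-]
After op 3 [order #3] limit_sell(price=96, qty=2): fills=#1x#3:2@103; bids=[#1:1@103 #2:9@102] asks=[-]
After op 4 [order #4] market_sell(qty=3): fills=#1x#4:1@103 #2x#4:2@102; bids=[#2:7@102] asks=[-]
After op 5 cancel(order #1): fills=none; bids=[#2:7@102] asks=[-]
After op 6 [order #5] limit_sell(price=101, qty=4): fills=#2x#5:4@102; bids=[#2:3@102] asks=[-]
After op 7 [order #6] limit_sell(price=96, qty=4): fills=#2x#6:3@102; bids=[-] asks=[#6:1@96]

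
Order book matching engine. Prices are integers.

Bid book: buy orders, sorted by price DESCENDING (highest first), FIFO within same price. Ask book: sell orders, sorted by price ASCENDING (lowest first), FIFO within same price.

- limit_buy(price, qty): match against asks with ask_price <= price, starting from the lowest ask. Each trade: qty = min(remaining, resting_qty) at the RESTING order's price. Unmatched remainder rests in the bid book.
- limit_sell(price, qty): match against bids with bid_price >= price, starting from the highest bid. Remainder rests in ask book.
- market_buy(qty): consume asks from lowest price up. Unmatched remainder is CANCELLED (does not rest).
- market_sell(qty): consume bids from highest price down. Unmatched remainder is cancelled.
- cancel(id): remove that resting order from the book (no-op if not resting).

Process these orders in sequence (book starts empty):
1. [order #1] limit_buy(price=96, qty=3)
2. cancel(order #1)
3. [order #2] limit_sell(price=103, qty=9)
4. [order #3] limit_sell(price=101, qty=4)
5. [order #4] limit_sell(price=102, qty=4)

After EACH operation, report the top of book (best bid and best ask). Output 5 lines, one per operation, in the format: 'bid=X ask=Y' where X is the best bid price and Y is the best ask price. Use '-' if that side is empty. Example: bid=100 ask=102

After op 1 [order #1] limit_buy(price=96, qty=3): fills=none; bids=[#1:3@96] asks=[-]
After op 2 cancel(order #1): fills=none; bids=[-] asks=[-]
After op 3 [order #2] limit_sell(price=103, qty=9): fills=none; bids=[-] asks=[#2:9@103]
After op 4 [order #3] limit_sell(price=101, qty=4): fills=none; bids=[-] asks=[#3:4@101 #2:9@103]
After op 5 [order #4] limit_sell(price=102, qty=4): fills=none; bids=[-] asks=[#3:4@101 #4:4@102 #2:9@103]

Answer: bid=96 ask=-
bid=- ask=-
bid=- ask=103
bid=- ask=101
bid=- ask=101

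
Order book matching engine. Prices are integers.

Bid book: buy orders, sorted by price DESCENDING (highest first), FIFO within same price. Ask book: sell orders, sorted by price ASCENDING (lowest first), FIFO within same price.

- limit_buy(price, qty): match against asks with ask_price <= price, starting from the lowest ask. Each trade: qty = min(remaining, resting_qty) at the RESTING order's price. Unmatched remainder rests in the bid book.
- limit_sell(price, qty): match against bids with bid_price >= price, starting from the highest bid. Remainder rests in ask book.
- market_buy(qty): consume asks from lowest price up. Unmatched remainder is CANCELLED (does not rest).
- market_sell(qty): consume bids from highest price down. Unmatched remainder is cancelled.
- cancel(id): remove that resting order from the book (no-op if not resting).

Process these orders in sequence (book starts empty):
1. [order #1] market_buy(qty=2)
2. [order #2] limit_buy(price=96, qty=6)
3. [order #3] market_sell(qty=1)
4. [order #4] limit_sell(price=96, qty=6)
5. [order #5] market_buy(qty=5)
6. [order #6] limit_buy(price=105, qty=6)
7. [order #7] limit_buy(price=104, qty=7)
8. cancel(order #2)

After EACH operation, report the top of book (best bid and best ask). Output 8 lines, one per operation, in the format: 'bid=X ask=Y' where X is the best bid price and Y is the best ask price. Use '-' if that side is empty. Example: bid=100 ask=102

Answer: bid=- ask=-
bid=96 ask=-
bid=96 ask=-
bid=- ask=96
bid=- ask=-
bid=105 ask=-
bid=105 ask=-
bid=105 ask=-

Derivation:
After op 1 [order #1] market_buy(qty=2): fills=none; bids=[-] asks=[-]
After op 2 [order #2] limit_buy(price=96, qty=6): fills=none; bids=[#2:6@96] asks=[-]
After op 3 [order #3] market_sell(qty=1): fills=#2x#3:1@96; bids=[#2:5@96] asks=[-]
After op 4 [order #4] limit_sell(price=96, qty=6): fills=#2x#4:5@96; bids=[-] asks=[#4:1@96]
After op 5 [order #5] market_buy(qty=5): fills=#5x#4:1@96; bids=[-] asks=[-]
After op 6 [order #6] limit_buy(price=105, qty=6): fills=none; bids=[#6:6@105] asks=[-]
After op 7 [order #7] limit_buy(price=104, qty=7): fills=none; bids=[#6:6@105 #7:7@104] asks=[-]
After op 8 cancel(order #2): fills=none; bids=[#6:6@105 #7:7@104] asks=[-]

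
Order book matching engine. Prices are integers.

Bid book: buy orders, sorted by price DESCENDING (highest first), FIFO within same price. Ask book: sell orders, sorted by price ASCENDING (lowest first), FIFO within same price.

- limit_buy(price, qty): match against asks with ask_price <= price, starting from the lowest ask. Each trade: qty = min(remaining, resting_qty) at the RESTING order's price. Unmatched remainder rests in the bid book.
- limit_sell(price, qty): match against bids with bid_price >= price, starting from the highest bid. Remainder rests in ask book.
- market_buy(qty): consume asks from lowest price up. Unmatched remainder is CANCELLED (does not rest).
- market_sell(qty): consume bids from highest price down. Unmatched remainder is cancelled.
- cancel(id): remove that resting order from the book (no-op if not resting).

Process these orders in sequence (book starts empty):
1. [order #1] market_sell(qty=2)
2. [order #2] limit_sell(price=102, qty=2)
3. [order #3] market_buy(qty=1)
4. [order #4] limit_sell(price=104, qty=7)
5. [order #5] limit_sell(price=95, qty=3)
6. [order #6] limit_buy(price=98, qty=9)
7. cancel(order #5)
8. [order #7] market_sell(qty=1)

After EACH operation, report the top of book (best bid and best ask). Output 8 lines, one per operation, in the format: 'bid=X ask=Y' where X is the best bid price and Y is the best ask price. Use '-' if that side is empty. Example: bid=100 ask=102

Answer: bid=- ask=-
bid=- ask=102
bid=- ask=102
bid=- ask=102
bid=- ask=95
bid=98 ask=102
bid=98 ask=102
bid=98 ask=102

Derivation:
After op 1 [order #1] market_sell(qty=2): fills=none; bids=[-] asks=[-]
After op 2 [order #2] limit_sell(price=102, qty=2): fills=none; bids=[-] asks=[#2:2@102]
After op 3 [order #3] market_buy(qty=1): fills=#3x#2:1@102; bids=[-] asks=[#2:1@102]
After op 4 [order #4] limit_sell(price=104, qty=7): fills=none; bids=[-] asks=[#2:1@102 #4:7@104]
After op 5 [order #5] limit_sell(price=95, qty=3): fills=none; bids=[-] asks=[#5:3@95 #2:1@102 #4:7@104]
After op 6 [order #6] limit_buy(price=98, qty=9): fills=#6x#5:3@95; bids=[#6:6@98] asks=[#2:1@102 #4:7@104]
After op 7 cancel(order #5): fills=none; bids=[#6:6@98] asks=[#2:1@102 #4:7@104]
After op 8 [order #7] market_sell(qty=1): fills=#6x#7:1@98; bids=[#6:5@98] asks=[#2:1@102 #4:7@104]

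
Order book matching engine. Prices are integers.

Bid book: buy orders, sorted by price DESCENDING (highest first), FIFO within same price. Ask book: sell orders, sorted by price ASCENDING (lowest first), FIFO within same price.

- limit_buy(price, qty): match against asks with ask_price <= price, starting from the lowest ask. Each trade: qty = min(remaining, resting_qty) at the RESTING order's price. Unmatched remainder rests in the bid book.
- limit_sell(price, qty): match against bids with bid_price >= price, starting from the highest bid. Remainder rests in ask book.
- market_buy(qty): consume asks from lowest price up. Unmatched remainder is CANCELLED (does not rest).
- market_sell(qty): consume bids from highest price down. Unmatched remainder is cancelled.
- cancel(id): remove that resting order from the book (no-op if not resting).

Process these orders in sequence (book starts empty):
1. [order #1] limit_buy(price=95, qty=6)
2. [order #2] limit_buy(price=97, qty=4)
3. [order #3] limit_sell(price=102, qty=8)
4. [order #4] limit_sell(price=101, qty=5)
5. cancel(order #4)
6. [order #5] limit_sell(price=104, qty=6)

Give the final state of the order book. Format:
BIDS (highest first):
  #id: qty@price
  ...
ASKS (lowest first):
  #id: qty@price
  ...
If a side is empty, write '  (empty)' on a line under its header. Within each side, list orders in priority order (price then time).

Answer: BIDS (highest first):
  #2: 4@97
  #1: 6@95
ASKS (lowest first):
  #3: 8@102
  #5: 6@104

Derivation:
After op 1 [order #1] limit_buy(price=95, qty=6): fills=none; bids=[#1:6@95] asks=[-]
After op 2 [order #2] limit_buy(price=97, qty=4): fills=none; bids=[#2:4@97 #1:6@95] asks=[-]
After op 3 [order #3] limit_sell(price=102, qty=8): fills=none; bids=[#2:4@97 #1:6@95] asks=[#3:8@102]
After op 4 [order #4] limit_sell(price=101, qty=5): fills=none; bids=[#2:4@97 #1:6@95] asks=[#4:5@101 #3:8@102]
After op 5 cancel(order #4): fills=none; bids=[#2:4@97 #1:6@95] asks=[#3:8@102]
After op 6 [order #5] limit_sell(price=104, qty=6): fills=none; bids=[#2:4@97 #1:6@95] asks=[#3:8@102 #5:6@104]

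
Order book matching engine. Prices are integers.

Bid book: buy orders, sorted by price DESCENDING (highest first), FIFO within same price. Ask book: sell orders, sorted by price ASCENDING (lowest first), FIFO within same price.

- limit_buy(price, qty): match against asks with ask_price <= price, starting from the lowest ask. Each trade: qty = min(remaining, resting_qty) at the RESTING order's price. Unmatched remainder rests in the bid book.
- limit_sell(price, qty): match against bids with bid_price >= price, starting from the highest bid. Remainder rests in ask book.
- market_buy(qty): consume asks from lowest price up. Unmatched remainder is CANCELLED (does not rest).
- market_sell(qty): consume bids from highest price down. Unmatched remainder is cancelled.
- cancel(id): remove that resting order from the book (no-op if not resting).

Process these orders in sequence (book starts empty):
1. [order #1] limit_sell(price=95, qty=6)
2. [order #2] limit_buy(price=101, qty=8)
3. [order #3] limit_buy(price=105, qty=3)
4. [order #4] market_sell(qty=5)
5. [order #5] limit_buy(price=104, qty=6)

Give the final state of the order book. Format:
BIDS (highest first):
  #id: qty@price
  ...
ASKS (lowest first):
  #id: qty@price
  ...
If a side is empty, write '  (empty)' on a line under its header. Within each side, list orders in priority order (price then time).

Answer: BIDS (highest first):
  #5: 6@104
ASKS (lowest first):
  (empty)

Derivation:
After op 1 [order #1] limit_sell(price=95, qty=6): fills=none; bids=[-] asks=[#1:6@95]
After op 2 [order #2] limit_buy(price=101, qty=8): fills=#2x#1:6@95; bids=[#2:2@101] asks=[-]
After op 3 [order #3] limit_buy(price=105, qty=3): fills=none; bids=[#3:3@105 #2:2@101] asks=[-]
After op 4 [order #4] market_sell(qty=5): fills=#3x#4:3@105 #2x#4:2@101; bids=[-] asks=[-]
After op 5 [order #5] limit_buy(price=104, qty=6): fills=none; bids=[#5:6@104] asks=[-]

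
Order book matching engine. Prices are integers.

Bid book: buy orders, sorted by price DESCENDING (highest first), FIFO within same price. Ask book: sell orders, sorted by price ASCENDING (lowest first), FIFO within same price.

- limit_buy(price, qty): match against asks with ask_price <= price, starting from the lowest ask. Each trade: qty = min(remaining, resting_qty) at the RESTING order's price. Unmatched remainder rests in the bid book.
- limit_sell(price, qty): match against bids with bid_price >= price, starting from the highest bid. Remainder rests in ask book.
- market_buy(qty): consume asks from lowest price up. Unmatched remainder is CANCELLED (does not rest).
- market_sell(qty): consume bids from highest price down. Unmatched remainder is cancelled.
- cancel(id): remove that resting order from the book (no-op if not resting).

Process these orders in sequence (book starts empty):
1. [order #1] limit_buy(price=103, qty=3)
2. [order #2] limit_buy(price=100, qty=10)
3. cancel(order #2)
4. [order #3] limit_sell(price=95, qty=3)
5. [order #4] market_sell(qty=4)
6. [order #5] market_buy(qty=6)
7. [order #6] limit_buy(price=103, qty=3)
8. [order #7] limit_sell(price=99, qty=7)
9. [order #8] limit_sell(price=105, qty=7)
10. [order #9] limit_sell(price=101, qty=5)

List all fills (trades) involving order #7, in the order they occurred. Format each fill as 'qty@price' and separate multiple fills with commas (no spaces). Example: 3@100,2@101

After op 1 [order #1] limit_buy(price=103, qty=3): fills=none; bids=[#1:3@103] asks=[-]
After op 2 [order #2] limit_buy(price=100, qty=10): fills=none; bids=[#1:3@103 #2:10@100] asks=[-]
After op 3 cancel(order #2): fills=none; bids=[#1:3@103] asks=[-]
After op 4 [order #3] limit_sell(price=95, qty=3): fills=#1x#3:3@103; bids=[-] asks=[-]
After op 5 [order #4] market_sell(qty=4): fills=none; bids=[-] asks=[-]
After op 6 [order #5] market_buy(qty=6): fills=none; bids=[-] asks=[-]
After op 7 [order #6] limit_buy(price=103, qty=3): fills=none; bids=[#6:3@103] asks=[-]
After op 8 [order #7] limit_sell(price=99, qty=7): fills=#6x#7:3@103; bids=[-] asks=[#7:4@99]
After op 9 [order #8] limit_sell(price=105, qty=7): fills=none; bids=[-] asks=[#7:4@99 #8:7@105]
After op 10 [order #9] limit_sell(price=101, qty=5): fills=none; bids=[-] asks=[#7:4@99 #9:5@101 #8:7@105]

Answer: 3@103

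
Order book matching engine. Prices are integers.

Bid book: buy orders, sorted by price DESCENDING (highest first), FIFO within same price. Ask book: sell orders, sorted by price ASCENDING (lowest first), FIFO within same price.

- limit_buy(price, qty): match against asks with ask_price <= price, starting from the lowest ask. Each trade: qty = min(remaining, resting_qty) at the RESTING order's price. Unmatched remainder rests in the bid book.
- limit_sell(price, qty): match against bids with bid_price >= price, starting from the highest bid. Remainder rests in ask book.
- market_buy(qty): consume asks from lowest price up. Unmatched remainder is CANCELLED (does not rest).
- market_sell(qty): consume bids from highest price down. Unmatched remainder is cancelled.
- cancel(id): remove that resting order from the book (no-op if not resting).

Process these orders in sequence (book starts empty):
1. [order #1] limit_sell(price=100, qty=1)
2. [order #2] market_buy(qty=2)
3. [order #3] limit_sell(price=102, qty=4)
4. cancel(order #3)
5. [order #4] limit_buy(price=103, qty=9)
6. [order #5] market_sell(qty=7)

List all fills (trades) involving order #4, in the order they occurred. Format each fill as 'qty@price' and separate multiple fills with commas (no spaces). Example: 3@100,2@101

Answer: 7@103

Derivation:
After op 1 [order #1] limit_sell(price=100, qty=1): fills=none; bids=[-] asks=[#1:1@100]
After op 2 [order #2] market_buy(qty=2): fills=#2x#1:1@100; bids=[-] asks=[-]
After op 3 [order #3] limit_sell(price=102, qty=4): fills=none; bids=[-] asks=[#3:4@102]
After op 4 cancel(order #3): fills=none; bids=[-] asks=[-]
After op 5 [order #4] limit_buy(price=103, qty=9): fills=none; bids=[#4:9@103] asks=[-]
After op 6 [order #5] market_sell(qty=7): fills=#4x#5:7@103; bids=[#4:2@103] asks=[-]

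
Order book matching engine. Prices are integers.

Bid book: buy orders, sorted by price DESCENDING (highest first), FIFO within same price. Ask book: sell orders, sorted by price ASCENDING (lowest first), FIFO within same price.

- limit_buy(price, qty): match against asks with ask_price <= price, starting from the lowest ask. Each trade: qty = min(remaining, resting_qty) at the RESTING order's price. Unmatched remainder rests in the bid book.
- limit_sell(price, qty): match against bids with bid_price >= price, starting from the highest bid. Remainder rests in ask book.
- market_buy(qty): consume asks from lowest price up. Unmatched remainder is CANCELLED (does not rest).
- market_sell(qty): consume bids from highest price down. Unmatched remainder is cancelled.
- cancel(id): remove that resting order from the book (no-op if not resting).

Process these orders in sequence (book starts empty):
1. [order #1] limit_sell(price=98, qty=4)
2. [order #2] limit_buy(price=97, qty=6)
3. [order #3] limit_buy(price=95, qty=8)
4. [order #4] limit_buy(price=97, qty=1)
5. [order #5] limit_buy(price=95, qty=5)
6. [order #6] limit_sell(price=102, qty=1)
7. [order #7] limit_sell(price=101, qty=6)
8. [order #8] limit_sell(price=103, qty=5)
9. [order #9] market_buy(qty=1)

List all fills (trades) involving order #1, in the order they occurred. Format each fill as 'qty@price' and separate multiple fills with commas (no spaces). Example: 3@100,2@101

After op 1 [order #1] limit_sell(price=98, qty=4): fills=none; bids=[-] asks=[#1:4@98]
After op 2 [order #2] limit_buy(price=97, qty=6): fills=none; bids=[#2:6@97] asks=[#1:4@98]
After op 3 [order #3] limit_buy(price=95, qty=8): fills=none; bids=[#2:6@97 #3:8@95] asks=[#1:4@98]
After op 4 [order #4] limit_buy(price=97, qty=1): fills=none; bids=[#2:6@97 #4:1@97 #3:8@95] asks=[#1:4@98]
After op 5 [order #5] limit_buy(price=95, qty=5): fills=none; bids=[#2:6@97 #4:1@97 #3:8@95 #5:5@95] asks=[#1:4@98]
After op 6 [order #6] limit_sell(price=102, qty=1): fills=none; bids=[#2:6@97 #4:1@97 #3:8@95 #5:5@95] asks=[#1:4@98 #6:1@102]
After op 7 [order #7] limit_sell(price=101, qty=6): fills=none; bids=[#2:6@97 #4:1@97 #3:8@95 #5:5@95] asks=[#1:4@98 #7:6@101 #6:1@102]
After op 8 [order #8] limit_sell(price=103, qty=5): fills=none; bids=[#2:6@97 #4:1@97 #3:8@95 #5:5@95] asks=[#1:4@98 #7:6@101 #6:1@102 #8:5@103]
After op 9 [order #9] market_buy(qty=1): fills=#9x#1:1@98; bids=[#2:6@97 #4:1@97 #3:8@95 #5:5@95] asks=[#1:3@98 #7:6@101 #6:1@102 #8:5@103]

Answer: 1@98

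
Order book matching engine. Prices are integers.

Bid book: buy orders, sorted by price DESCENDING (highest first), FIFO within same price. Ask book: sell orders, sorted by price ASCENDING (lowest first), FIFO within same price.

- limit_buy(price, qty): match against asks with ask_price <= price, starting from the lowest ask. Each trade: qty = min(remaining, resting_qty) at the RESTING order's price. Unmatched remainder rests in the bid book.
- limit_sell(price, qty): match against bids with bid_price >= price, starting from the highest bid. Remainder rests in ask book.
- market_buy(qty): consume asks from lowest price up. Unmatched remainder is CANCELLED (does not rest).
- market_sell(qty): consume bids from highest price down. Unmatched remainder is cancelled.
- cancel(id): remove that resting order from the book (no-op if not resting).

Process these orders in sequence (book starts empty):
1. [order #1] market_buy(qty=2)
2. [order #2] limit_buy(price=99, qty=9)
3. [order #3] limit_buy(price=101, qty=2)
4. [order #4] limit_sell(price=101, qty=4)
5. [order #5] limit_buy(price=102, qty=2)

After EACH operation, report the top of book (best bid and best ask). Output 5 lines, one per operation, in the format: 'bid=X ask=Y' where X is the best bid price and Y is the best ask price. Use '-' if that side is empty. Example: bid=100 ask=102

Answer: bid=- ask=-
bid=99 ask=-
bid=101 ask=-
bid=99 ask=101
bid=99 ask=-

Derivation:
After op 1 [order #1] market_buy(qty=2): fills=none; bids=[-] asks=[-]
After op 2 [order #2] limit_buy(price=99, qty=9): fills=none; bids=[#2:9@99] asks=[-]
After op 3 [order #3] limit_buy(price=101, qty=2): fills=none; bids=[#3:2@101 #2:9@99] asks=[-]
After op 4 [order #4] limit_sell(price=101, qty=4): fills=#3x#4:2@101; bids=[#2:9@99] asks=[#4:2@101]
After op 5 [order #5] limit_buy(price=102, qty=2): fills=#5x#4:2@101; bids=[#2:9@99] asks=[-]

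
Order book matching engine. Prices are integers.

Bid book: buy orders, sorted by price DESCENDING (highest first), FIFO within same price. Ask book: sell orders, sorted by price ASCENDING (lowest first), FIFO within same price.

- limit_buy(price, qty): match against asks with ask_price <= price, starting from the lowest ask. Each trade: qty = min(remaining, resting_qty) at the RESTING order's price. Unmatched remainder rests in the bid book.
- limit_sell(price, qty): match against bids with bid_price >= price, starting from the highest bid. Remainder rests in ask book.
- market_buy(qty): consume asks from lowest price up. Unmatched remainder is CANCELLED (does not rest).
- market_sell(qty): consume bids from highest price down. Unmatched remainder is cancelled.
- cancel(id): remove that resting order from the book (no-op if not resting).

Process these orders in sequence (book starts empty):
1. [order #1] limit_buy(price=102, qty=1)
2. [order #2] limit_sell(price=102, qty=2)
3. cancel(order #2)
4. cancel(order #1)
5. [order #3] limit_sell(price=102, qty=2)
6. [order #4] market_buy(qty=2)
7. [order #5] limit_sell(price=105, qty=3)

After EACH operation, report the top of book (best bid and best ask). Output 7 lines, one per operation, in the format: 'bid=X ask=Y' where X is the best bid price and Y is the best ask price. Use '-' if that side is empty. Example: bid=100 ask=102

Answer: bid=102 ask=-
bid=- ask=102
bid=- ask=-
bid=- ask=-
bid=- ask=102
bid=- ask=-
bid=- ask=105

Derivation:
After op 1 [order #1] limit_buy(price=102, qty=1): fills=none; bids=[#1:1@102] asks=[-]
After op 2 [order #2] limit_sell(price=102, qty=2): fills=#1x#2:1@102; bids=[-] asks=[#2:1@102]
After op 3 cancel(order #2): fills=none; bids=[-] asks=[-]
After op 4 cancel(order #1): fills=none; bids=[-] asks=[-]
After op 5 [order #3] limit_sell(price=102, qty=2): fills=none; bids=[-] asks=[#3:2@102]
After op 6 [order #4] market_buy(qty=2): fills=#4x#3:2@102; bids=[-] asks=[-]
After op 7 [order #5] limit_sell(price=105, qty=3): fills=none; bids=[-] asks=[#5:3@105]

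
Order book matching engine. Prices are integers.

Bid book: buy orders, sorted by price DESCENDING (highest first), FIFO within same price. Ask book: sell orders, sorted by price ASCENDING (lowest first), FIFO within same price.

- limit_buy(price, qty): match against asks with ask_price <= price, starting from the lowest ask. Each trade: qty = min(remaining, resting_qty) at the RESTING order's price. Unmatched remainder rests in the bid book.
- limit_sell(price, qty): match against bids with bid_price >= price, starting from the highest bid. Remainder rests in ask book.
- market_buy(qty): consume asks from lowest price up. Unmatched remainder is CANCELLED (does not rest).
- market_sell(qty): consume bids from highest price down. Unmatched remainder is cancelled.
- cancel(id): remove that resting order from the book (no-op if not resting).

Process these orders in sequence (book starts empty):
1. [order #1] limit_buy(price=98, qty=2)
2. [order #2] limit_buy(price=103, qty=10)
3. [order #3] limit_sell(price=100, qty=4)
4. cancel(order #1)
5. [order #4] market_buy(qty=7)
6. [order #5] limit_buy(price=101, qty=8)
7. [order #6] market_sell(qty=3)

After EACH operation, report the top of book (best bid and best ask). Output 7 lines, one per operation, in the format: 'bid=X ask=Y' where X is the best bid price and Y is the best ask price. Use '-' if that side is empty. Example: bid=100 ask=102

Answer: bid=98 ask=-
bid=103 ask=-
bid=103 ask=-
bid=103 ask=-
bid=103 ask=-
bid=103 ask=-
bid=103 ask=-

Derivation:
After op 1 [order #1] limit_buy(price=98, qty=2): fills=none; bids=[#1:2@98] asks=[-]
After op 2 [order #2] limit_buy(price=103, qty=10): fills=none; bids=[#2:10@103 #1:2@98] asks=[-]
After op 3 [order #3] limit_sell(price=100, qty=4): fills=#2x#3:4@103; bids=[#2:6@103 #1:2@98] asks=[-]
After op 4 cancel(order #1): fills=none; bids=[#2:6@103] asks=[-]
After op 5 [order #4] market_buy(qty=7): fills=none; bids=[#2:6@103] asks=[-]
After op 6 [order #5] limit_buy(price=101, qty=8): fills=none; bids=[#2:6@103 #5:8@101] asks=[-]
After op 7 [order #6] market_sell(qty=3): fills=#2x#6:3@103; bids=[#2:3@103 #5:8@101] asks=[-]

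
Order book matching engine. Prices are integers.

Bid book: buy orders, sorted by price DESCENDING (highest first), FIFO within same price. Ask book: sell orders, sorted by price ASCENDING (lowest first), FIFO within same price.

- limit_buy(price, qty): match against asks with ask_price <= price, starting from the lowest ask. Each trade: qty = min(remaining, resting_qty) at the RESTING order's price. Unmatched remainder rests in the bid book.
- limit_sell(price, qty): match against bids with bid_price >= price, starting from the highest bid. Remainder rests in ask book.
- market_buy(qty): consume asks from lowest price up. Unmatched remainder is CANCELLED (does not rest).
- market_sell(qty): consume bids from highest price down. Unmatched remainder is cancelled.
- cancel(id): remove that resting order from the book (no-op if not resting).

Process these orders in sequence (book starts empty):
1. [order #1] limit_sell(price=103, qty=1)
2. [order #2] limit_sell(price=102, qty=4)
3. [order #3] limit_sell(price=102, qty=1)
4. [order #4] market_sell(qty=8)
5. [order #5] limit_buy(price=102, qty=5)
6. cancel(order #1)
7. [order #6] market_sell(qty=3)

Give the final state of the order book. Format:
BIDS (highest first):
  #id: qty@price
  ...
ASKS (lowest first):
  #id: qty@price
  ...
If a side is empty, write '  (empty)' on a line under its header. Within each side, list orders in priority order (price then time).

After op 1 [order #1] limit_sell(price=103, qty=1): fills=none; bids=[-] asks=[#1:1@103]
After op 2 [order #2] limit_sell(price=102, qty=4): fills=none; bids=[-] asks=[#2:4@102 #1:1@103]
After op 3 [order #3] limit_sell(price=102, qty=1): fills=none; bids=[-] asks=[#2:4@102 #3:1@102 #1:1@103]
After op 4 [order #4] market_sell(qty=8): fills=none; bids=[-] asks=[#2:4@102 #3:1@102 #1:1@103]
After op 5 [order #5] limit_buy(price=102, qty=5): fills=#5x#2:4@102 #5x#3:1@102; bids=[-] asks=[#1:1@103]
After op 6 cancel(order #1): fills=none; bids=[-] asks=[-]
After op 7 [order #6] market_sell(qty=3): fills=none; bids=[-] asks=[-]

Answer: BIDS (highest first):
  (empty)
ASKS (lowest first):
  (empty)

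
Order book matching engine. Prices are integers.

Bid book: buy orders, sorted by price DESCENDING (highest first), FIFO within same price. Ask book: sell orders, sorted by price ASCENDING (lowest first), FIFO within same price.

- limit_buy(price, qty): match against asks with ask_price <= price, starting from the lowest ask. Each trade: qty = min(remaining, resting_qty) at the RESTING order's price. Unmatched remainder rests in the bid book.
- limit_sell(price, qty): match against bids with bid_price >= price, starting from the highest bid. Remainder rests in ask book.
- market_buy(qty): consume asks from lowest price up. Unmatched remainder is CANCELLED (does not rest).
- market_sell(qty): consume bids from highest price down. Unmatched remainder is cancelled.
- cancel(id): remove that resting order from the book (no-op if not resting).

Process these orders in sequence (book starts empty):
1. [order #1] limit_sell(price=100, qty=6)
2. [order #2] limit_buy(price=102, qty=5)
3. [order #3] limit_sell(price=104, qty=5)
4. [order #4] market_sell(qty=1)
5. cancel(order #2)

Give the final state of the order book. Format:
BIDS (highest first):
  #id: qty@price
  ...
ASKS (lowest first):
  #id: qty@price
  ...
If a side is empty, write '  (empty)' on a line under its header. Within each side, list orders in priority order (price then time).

After op 1 [order #1] limit_sell(price=100, qty=6): fills=none; bids=[-] asks=[#1:6@100]
After op 2 [order #2] limit_buy(price=102, qty=5): fills=#2x#1:5@100; bids=[-] asks=[#1:1@100]
After op 3 [order #3] limit_sell(price=104, qty=5): fills=none; bids=[-] asks=[#1:1@100 #3:5@104]
After op 4 [order #4] market_sell(qty=1): fills=none; bids=[-] asks=[#1:1@100 #3:5@104]
After op 5 cancel(order #2): fills=none; bids=[-] asks=[#1:1@100 #3:5@104]

Answer: BIDS (highest first):
  (empty)
ASKS (lowest first):
  #1: 1@100
  #3: 5@104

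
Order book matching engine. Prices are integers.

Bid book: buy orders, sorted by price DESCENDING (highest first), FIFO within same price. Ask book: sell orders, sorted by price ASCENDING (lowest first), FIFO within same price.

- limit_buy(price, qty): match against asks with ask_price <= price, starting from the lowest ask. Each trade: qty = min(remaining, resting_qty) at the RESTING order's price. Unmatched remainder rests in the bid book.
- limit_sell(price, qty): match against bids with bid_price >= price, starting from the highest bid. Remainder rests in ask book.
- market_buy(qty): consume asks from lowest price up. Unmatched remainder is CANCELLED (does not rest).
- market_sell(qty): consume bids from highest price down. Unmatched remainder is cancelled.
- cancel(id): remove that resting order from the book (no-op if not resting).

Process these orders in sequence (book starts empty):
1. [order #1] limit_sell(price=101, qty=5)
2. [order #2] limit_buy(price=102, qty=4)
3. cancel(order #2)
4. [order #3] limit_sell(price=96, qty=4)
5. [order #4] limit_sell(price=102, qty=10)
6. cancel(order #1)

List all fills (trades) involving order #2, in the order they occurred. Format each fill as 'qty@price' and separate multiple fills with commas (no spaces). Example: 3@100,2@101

After op 1 [order #1] limit_sell(price=101, qty=5): fills=none; bids=[-] asks=[#1:5@101]
After op 2 [order #2] limit_buy(price=102, qty=4): fills=#2x#1:4@101; bids=[-] asks=[#1:1@101]
After op 3 cancel(order #2): fills=none; bids=[-] asks=[#1:1@101]
After op 4 [order #3] limit_sell(price=96, qty=4): fills=none; bids=[-] asks=[#3:4@96 #1:1@101]
After op 5 [order #4] limit_sell(price=102, qty=10): fills=none; bids=[-] asks=[#3:4@96 #1:1@101 #4:10@102]
After op 6 cancel(order #1): fills=none; bids=[-] asks=[#3:4@96 #4:10@102]

Answer: 4@101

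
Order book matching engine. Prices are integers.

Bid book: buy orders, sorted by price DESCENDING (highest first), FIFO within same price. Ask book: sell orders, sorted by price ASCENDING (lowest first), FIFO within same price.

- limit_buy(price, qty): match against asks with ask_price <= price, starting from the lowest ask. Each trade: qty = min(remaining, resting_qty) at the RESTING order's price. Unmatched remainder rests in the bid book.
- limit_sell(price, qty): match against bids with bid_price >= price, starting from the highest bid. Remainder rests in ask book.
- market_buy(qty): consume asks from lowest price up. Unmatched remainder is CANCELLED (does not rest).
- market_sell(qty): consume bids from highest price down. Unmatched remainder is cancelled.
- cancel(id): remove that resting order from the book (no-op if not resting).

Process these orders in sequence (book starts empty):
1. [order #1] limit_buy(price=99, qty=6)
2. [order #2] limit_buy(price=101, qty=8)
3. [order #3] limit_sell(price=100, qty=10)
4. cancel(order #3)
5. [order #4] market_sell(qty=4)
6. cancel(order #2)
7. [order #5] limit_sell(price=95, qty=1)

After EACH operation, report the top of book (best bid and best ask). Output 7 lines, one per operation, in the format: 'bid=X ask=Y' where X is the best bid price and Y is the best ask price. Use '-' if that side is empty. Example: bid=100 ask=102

Answer: bid=99 ask=-
bid=101 ask=-
bid=99 ask=100
bid=99 ask=-
bid=99 ask=-
bid=99 ask=-
bid=99 ask=-

Derivation:
After op 1 [order #1] limit_buy(price=99, qty=6): fills=none; bids=[#1:6@99] asks=[-]
After op 2 [order #2] limit_buy(price=101, qty=8): fills=none; bids=[#2:8@101 #1:6@99] asks=[-]
After op 3 [order #3] limit_sell(price=100, qty=10): fills=#2x#3:8@101; bids=[#1:6@99] asks=[#3:2@100]
After op 4 cancel(order #3): fills=none; bids=[#1:6@99] asks=[-]
After op 5 [order #4] market_sell(qty=4): fills=#1x#4:4@99; bids=[#1:2@99] asks=[-]
After op 6 cancel(order #2): fills=none; bids=[#1:2@99] asks=[-]
After op 7 [order #5] limit_sell(price=95, qty=1): fills=#1x#5:1@99; bids=[#1:1@99] asks=[-]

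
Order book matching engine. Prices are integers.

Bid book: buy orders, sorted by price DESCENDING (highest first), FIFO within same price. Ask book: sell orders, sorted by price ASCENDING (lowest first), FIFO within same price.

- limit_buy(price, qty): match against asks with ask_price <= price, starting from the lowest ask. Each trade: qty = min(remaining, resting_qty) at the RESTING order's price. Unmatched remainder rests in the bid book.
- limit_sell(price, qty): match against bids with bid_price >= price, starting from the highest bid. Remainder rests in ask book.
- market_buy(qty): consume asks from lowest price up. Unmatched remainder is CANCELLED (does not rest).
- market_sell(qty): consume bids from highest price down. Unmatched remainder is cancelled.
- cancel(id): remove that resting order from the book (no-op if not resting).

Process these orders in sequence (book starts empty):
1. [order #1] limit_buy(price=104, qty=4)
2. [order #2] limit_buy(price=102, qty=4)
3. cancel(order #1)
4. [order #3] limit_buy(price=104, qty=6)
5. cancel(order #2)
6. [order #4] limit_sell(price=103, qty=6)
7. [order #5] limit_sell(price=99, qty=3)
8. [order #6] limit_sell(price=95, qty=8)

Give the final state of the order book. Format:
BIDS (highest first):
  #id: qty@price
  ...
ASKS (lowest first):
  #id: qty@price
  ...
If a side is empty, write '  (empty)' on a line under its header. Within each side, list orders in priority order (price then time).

Answer: BIDS (highest first):
  (empty)
ASKS (lowest first):
  #6: 8@95
  #5: 3@99

Derivation:
After op 1 [order #1] limit_buy(price=104, qty=4): fills=none; bids=[#1:4@104] asks=[-]
After op 2 [order #2] limit_buy(price=102, qty=4): fills=none; bids=[#1:4@104 #2:4@102] asks=[-]
After op 3 cancel(order #1): fills=none; bids=[#2:4@102] asks=[-]
After op 4 [order #3] limit_buy(price=104, qty=6): fills=none; bids=[#3:6@104 #2:4@102] asks=[-]
After op 5 cancel(order #2): fills=none; bids=[#3:6@104] asks=[-]
After op 6 [order #4] limit_sell(price=103, qty=6): fills=#3x#4:6@104; bids=[-] asks=[-]
After op 7 [order #5] limit_sell(price=99, qty=3): fills=none; bids=[-] asks=[#5:3@99]
After op 8 [order #6] limit_sell(price=95, qty=8): fills=none; bids=[-] asks=[#6:8@95 #5:3@99]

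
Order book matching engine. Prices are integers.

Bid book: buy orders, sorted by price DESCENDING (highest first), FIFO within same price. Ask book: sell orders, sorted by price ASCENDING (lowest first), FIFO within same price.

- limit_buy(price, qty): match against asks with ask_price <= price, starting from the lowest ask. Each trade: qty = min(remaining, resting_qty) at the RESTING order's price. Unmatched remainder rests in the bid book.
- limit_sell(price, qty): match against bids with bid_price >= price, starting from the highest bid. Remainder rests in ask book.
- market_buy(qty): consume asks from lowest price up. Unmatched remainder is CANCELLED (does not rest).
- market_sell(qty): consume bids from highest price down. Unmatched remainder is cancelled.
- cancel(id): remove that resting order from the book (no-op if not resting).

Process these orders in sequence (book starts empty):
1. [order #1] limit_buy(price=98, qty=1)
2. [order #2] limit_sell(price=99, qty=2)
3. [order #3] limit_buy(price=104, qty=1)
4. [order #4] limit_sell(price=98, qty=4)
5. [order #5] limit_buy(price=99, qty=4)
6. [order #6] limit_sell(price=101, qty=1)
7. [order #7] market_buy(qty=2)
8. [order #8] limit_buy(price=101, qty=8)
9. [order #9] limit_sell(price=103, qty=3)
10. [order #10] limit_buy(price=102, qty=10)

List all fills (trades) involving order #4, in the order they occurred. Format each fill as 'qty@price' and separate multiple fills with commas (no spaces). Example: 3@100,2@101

After op 1 [order #1] limit_buy(price=98, qty=1): fills=none; bids=[#1:1@98] asks=[-]
After op 2 [order #2] limit_sell(price=99, qty=2): fills=none; bids=[#1:1@98] asks=[#2:2@99]
After op 3 [order #3] limit_buy(price=104, qty=1): fills=#3x#2:1@99; bids=[#1:1@98] asks=[#2:1@99]
After op 4 [order #4] limit_sell(price=98, qty=4): fills=#1x#4:1@98; bids=[-] asks=[#4:3@98 #2:1@99]
After op 5 [order #5] limit_buy(price=99, qty=4): fills=#5x#4:3@98 #5x#2:1@99; bids=[-] asks=[-]
After op 6 [order #6] limit_sell(price=101, qty=1): fills=none; bids=[-] asks=[#6:1@101]
After op 7 [order #7] market_buy(qty=2): fills=#7x#6:1@101; bids=[-] asks=[-]
After op 8 [order #8] limit_buy(price=101, qty=8): fills=none; bids=[#8:8@101] asks=[-]
After op 9 [order #9] limit_sell(price=103, qty=3): fills=none; bids=[#8:8@101] asks=[#9:3@103]
After op 10 [order #10] limit_buy(price=102, qty=10): fills=none; bids=[#10:10@102 #8:8@101] asks=[#9:3@103]

Answer: 1@98,3@98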